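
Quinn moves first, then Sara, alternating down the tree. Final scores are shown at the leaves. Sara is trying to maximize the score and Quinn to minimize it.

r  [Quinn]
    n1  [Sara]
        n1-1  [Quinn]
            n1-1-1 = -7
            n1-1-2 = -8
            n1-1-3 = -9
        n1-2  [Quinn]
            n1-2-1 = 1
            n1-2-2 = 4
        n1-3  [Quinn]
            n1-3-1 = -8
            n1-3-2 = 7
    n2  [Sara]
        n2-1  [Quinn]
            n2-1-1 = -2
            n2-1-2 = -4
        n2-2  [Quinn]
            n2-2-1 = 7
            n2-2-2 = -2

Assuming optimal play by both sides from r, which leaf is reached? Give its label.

n2-2-2

n1-1 (Quinn): min(-7, -8, -9) = -9
n1-2 (Quinn): min(1, 4) = 1
n1-3 (Quinn): min(-8, 7) = -8
n1 (Sara): max(-9, 1, -8) = 1
n2-1 (Quinn): min(-2, -4) = -4
n2-2 (Quinn): min(7, -2) = -2
n2 (Sara): max(-4, -2) = -2
r (Quinn): min(1, -2) = -2
At r, Quinn picks n2 (lowest: -2).
At n2, Sara picks n2-2 (highest: -2).
At n2-2, Quinn picks n2-2-2 (lowest: -2).
Terminal value -2.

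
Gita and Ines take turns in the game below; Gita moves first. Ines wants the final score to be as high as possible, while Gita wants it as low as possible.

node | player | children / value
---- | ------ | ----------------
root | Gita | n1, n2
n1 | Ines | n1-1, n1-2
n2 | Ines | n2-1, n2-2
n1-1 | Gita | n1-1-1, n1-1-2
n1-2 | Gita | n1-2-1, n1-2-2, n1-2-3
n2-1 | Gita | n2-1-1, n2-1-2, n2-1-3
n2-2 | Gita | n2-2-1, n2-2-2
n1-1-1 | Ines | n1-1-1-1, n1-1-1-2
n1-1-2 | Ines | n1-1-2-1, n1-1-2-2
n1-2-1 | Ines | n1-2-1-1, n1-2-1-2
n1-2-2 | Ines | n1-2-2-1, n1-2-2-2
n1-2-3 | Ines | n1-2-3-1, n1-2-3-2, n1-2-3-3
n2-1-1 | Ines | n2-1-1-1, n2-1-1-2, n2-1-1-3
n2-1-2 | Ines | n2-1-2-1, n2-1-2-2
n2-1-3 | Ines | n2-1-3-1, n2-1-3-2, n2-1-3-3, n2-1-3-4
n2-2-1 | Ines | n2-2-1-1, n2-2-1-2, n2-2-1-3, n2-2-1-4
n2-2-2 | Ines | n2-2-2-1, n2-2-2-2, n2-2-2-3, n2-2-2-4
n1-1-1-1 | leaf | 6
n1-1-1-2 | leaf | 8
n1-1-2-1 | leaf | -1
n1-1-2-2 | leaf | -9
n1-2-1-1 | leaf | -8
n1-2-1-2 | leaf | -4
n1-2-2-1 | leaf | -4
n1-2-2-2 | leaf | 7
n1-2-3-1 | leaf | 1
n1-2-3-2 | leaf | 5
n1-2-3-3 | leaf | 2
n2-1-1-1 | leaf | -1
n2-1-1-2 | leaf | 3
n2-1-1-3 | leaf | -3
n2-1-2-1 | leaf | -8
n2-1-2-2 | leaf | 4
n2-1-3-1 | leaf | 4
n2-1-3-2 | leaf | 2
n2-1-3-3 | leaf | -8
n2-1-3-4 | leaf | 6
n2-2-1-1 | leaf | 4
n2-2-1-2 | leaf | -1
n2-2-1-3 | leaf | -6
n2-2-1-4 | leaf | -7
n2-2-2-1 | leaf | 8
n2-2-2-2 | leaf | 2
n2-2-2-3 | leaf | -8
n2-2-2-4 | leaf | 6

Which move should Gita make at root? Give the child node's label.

n1-1-1 (Ines): max(6, 8) = 8
n1-1-2 (Ines): max(-1, -9) = -1
n1-1 (Gita): min(8, -1) = -1
n1-2-1 (Ines): max(-8, -4) = -4
n1-2-2 (Ines): max(-4, 7) = 7
n1-2-3 (Ines): max(1, 5, 2) = 5
n1-2 (Gita): min(-4, 7, 5) = -4
n1 (Ines): max(-1, -4) = -1
n2-1-1 (Ines): max(-1, 3, -3) = 3
n2-1-2 (Ines): max(-8, 4) = 4
n2-1-3 (Ines): max(4, 2, -8, 6) = 6
n2-1 (Gita): min(3, 4, 6) = 3
n2-2-1 (Ines): max(4, -1, -6, -7) = 4
n2-2-2 (Ines): max(8, 2, -8, 6) = 8
n2-2 (Gita): min(4, 8) = 4
n2 (Ines): max(3, 4) = 4
root (Gita): min(-1, 4) = -1
Gita at root wants the lowest of {n1=-1, n2=4}, so chooses n1.

n1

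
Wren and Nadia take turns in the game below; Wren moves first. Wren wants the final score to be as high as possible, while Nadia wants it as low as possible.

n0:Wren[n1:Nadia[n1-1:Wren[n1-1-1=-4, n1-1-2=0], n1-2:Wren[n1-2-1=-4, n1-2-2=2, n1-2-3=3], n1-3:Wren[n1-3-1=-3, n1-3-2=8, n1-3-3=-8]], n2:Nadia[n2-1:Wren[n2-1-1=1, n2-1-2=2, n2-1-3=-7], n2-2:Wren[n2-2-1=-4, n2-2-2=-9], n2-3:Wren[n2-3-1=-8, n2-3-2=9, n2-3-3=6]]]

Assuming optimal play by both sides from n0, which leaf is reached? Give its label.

n1-1-2

n1-1 (Wren): max(-4, 0) = 0
n1-2 (Wren): max(-4, 2, 3) = 3
n1-3 (Wren): max(-3, 8, -8) = 8
n1 (Nadia): min(0, 3, 8) = 0
n2-1 (Wren): max(1, 2, -7) = 2
n2-2 (Wren): max(-4, -9) = -4
n2-3 (Wren): max(-8, 9, 6) = 9
n2 (Nadia): min(2, -4, 9) = -4
n0 (Wren): max(0, -4) = 0
At n0, Wren picks n1 (highest: 0).
At n1, Nadia picks n1-1 (lowest: 0).
At n1-1, Wren picks n1-1-2 (highest: 0).
Terminal value 0.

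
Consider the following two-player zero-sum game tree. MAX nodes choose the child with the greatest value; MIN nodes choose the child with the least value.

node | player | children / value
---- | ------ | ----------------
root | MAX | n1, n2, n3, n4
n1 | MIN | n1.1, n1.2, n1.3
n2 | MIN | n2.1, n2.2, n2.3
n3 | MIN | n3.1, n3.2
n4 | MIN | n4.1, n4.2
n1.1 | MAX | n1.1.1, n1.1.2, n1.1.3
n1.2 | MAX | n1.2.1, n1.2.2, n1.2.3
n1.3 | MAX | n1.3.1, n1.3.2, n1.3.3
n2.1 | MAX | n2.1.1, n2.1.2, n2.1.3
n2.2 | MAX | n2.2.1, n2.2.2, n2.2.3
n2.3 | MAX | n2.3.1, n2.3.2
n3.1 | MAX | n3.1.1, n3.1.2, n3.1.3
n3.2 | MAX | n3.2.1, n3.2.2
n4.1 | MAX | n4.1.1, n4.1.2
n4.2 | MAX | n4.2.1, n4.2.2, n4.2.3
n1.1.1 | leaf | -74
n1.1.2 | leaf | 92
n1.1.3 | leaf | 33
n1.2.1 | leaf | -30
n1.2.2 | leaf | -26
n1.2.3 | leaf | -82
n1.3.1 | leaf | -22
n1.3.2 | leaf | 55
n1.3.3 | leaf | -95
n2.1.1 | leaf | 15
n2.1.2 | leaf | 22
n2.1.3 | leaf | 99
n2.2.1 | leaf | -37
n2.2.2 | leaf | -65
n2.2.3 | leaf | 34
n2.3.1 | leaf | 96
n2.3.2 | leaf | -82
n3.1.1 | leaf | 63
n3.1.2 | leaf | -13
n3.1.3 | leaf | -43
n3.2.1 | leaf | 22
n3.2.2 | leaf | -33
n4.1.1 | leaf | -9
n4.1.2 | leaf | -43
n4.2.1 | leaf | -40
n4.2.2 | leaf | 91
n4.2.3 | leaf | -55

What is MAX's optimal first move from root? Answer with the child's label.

n1.1 (MAX): max(-74, 92, 33) = 92
n1.2 (MAX): max(-30, -26, -82) = -26
n1.3 (MAX): max(-22, 55, -95) = 55
n1 (MIN): min(92, -26, 55) = -26
n2.1 (MAX): max(15, 22, 99) = 99
n2.2 (MAX): max(-37, -65, 34) = 34
n2.3 (MAX): max(96, -82) = 96
n2 (MIN): min(99, 34, 96) = 34
n3.1 (MAX): max(63, -13, -43) = 63
n3.2 (MAX): max(22, -33) = 22
n3 (MIN): min(63, 22) = 22
n4.1 (MAX): max(-9, -43) = -9
n4.2 (MAX): max(-40, 91, -55) = 91
n4 (MIN): min(-9, 91) = -9
root (MAX): max(-26, 34, 22, -9) = 34
MAX at root wants the highest of {n1=-26, n2=34, n3=22, n4=-9}, so chooses n2.

n2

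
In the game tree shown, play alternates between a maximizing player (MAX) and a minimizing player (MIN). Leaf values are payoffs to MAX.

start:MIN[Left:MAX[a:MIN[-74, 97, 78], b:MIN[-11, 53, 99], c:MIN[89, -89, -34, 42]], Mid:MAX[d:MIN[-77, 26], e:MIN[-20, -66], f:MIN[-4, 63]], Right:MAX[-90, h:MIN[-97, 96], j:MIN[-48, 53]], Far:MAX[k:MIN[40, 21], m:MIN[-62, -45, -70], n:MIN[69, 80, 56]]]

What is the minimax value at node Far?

56

k (MIN): min(40, 21) = 21
m (MIN): min(-62, -45, -70) = -70
n (MIN): min(69, 80, 56) = 56
Far (MAX): max(21, -70, 56) = 56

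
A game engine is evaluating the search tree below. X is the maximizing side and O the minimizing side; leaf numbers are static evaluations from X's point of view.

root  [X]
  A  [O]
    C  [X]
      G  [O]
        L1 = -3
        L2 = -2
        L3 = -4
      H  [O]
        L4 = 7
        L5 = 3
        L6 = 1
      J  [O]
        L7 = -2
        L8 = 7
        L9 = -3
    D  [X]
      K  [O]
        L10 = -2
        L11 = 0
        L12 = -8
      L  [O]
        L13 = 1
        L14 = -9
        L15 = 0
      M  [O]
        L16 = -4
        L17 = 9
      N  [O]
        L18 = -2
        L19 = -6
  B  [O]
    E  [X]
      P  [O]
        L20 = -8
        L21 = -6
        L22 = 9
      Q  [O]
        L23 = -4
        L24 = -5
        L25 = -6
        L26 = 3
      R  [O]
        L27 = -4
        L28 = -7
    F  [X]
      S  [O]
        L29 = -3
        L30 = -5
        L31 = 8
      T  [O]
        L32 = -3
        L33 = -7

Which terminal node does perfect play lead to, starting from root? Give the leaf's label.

G (O): min(-3, -2, -4) = -4
H (O): min(7, 3, 1) = 1
J (O): min(-2, 7, -3) = -3
C (X): max(-4, 1, -3) = 1
K (O): min(-2, 0, -8) = -8
L (O): min(1, -9, 0) = -9
M (O): min(-4, 9) = -4
N (O): min(-2, -6) = -6
D (X): max(-8, -9, -4, -6) = -4
A (O): min(1, -4) = -4
P (O): min(-8, -6, 9) = -8
Q (O): min(-4, -5, -6, 3) = -6
R (O): min(-4, -7) = -7
E (X): max(-8, -6, -7) = -6
S (O): min(-3, -5, 8) = -5
T (O): min(-3, -7) = -7
F (X): max(-5, -7) = -5
B (O): min(-6, -5) = -6
root (X): max(-4, -6) = -4
At root, X picks A (highest: -4).
At A, O picks D (lowest: -4).
At D, X picks M (highest: -4).
At M, O picks L16 (lowest: -4).
Terminal value -4.

L16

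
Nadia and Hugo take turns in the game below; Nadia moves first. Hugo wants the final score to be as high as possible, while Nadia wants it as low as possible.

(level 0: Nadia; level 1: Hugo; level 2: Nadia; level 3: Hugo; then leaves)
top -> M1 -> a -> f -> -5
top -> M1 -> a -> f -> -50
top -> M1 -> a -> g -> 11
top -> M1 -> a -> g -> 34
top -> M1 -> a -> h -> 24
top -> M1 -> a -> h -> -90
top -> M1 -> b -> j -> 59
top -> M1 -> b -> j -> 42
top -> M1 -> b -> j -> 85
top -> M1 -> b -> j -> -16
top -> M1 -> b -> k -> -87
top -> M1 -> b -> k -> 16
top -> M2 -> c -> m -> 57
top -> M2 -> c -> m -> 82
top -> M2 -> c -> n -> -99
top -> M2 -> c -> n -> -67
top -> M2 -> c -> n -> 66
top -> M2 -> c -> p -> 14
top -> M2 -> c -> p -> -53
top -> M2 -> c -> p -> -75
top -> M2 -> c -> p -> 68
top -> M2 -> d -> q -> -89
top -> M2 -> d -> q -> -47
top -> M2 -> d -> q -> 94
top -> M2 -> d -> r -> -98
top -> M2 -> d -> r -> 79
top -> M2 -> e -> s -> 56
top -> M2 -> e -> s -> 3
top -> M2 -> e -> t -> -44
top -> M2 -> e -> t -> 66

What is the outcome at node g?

34

g (Hugo): max(11, 34) = 34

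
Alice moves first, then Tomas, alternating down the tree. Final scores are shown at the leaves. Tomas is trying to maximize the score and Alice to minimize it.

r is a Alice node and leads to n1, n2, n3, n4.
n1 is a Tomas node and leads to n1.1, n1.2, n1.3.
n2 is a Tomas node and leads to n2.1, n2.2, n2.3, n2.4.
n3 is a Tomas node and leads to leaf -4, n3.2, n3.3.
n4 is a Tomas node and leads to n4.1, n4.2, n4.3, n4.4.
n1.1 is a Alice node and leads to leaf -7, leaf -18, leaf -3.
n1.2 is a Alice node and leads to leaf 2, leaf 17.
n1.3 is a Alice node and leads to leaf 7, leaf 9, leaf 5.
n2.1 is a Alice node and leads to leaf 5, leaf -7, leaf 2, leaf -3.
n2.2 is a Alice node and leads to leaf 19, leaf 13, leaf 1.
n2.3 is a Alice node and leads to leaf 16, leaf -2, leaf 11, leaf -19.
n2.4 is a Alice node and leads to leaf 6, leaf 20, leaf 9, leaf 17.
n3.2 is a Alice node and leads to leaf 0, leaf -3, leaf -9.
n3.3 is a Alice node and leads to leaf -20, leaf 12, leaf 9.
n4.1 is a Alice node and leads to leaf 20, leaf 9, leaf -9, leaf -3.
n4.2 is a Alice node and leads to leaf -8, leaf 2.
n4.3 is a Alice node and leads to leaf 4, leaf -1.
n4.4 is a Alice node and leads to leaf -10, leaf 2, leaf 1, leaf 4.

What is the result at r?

-4

n1.1 (Alice): min(-7, -18, -3) = -18
n1.2 (Alice): min(2, 17) = 2
n1.3 (Alice): min(7, 9, 5) = 5
n1 (Tomas): max(-18, 2, 5) = 5
n2.1 (Alice): min(5, -7, 2, -3) = -7
n2.2 (Alice): min(19, 13, 1) = 1
n2.3 (Alice): min(16, -2, 11, -19) = -19
n2.4 (Alice): min(6, 20, 9, 17) = 6
n2 (Tomas): max(-7, 1, -19, 6) = 6
n3.2 (Alice): min(0, -3, -9) = -9
n3.3 (Alice): min(-20, 12, 9) = -20
n3 (Tomas): max(-4, -9, -20) = -4
n4.1 (Alice): min(20, 9, -9, -3) = -9
n4.2 (Alice): min(-8, 2) = -8
n4.3 (Alice): min(4, -1) = -1
n4.4 (Alice): min(-10, 2, 1, 4) = -10
n4 (Tomas): max(-9, -8, -1, -10) = -1
r (Alice): min(5, 6, -4, -1) = -4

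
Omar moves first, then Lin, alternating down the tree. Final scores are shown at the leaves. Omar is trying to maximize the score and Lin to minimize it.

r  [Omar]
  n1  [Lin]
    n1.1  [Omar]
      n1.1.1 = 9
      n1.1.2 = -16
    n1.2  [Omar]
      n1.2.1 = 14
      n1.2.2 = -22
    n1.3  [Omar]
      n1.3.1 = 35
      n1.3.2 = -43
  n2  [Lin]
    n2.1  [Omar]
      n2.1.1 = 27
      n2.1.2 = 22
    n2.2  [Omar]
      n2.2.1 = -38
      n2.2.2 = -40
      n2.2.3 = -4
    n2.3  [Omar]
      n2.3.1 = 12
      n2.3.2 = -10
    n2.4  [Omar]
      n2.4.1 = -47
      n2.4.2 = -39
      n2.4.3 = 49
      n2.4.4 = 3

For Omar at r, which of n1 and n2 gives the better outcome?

n1.1 (Omar): max(9, -16) = 9
n1.2 (Omar): max(14, -22) = 14
n1.3 (Omar): max(35, -43) = 35
n1 (Lin): min(9, 14, 35) = 9
n2.1 (Omar): max(27, 22) = 27
n2.2 (Omar): max(-38, -40, -4) = -4
n2.3 (Omar): max(12, -10) = 12
n2.4 (Omar): max(-47, -39, 49, 3) = 49
n2 (Lin): min(27, -4, 12, 49) = -4
Omar prefers the higher value; n1=9, n2=-4. n1 is better since 9 > -4.

n1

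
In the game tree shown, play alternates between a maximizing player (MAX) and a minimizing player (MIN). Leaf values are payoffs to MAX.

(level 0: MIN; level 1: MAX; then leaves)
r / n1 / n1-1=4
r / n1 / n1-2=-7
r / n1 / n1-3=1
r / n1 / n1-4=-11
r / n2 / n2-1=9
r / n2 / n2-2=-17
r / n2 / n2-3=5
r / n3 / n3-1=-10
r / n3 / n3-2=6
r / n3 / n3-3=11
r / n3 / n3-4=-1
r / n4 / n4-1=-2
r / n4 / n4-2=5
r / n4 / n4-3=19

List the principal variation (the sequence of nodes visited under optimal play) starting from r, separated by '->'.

r -> n1 -> n1-1

n1 (MAX): max(4, -7, 1, -11) = 4
n2 (MAX): max(9, -17, 5) = 9
n3 (MAX): max(-10, 6, 11, -1) = 11
n4 (MAX): max(-2, 5, 19) = 19
r (MIN): min(4, 9, 11, 19) = 4
At r, MIN picks n1 (lowest: 4).
At n1, MAX picks n1-1 (highest: 4).
Terminal value 4.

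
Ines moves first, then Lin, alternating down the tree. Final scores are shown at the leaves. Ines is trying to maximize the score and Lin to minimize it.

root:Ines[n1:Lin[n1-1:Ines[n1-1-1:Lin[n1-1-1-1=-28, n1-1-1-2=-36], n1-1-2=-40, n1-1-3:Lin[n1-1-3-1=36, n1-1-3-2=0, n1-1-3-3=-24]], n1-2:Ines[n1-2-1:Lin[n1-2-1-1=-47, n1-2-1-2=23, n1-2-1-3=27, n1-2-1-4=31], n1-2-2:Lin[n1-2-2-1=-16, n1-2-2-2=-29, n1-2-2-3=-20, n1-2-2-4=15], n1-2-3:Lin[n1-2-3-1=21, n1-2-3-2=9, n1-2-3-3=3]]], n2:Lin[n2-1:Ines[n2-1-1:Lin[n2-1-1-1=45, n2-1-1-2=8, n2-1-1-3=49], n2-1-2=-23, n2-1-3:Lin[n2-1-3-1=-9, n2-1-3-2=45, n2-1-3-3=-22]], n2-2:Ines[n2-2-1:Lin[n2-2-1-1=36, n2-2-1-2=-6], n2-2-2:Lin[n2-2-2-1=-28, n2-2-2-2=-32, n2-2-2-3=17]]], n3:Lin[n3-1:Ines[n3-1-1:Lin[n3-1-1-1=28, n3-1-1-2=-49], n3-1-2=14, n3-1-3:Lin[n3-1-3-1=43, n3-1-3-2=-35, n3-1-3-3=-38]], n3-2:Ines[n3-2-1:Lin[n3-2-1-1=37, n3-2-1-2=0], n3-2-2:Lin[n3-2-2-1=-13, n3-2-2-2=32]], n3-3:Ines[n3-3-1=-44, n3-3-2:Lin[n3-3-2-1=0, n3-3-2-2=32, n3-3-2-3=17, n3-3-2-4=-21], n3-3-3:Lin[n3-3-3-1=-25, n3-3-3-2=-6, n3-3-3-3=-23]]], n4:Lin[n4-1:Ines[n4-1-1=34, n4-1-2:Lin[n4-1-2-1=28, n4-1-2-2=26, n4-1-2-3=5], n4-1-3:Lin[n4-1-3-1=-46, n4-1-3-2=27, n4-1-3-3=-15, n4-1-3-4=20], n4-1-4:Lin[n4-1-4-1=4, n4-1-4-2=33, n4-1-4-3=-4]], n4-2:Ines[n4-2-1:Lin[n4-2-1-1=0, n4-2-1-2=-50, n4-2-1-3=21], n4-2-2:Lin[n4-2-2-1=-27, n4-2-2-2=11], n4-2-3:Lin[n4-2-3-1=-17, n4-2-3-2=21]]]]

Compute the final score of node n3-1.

14

n3-1-1 (Lin): min(28, -49) = -49
n3-1-3 (Lin): min(43, -35, -38) = -38
n3-1 (Ines): max(-49, 14, -38) = 14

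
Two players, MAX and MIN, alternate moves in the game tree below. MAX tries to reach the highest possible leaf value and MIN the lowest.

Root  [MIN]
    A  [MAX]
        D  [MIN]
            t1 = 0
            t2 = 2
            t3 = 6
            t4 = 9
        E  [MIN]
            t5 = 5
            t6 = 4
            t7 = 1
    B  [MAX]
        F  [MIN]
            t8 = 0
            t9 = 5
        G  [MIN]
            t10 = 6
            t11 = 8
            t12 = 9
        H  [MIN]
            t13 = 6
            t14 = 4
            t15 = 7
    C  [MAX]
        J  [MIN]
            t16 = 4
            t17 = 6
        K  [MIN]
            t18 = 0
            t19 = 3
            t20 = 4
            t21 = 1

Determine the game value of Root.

D (MIN): min(0, 2, 6, 9) = 0
E (MIN): min(5, 4, 1) = 1
A (MAX): max(0, 1) = 1
F (MIN): min(0, 5) = 0
G (MIN): min(6, 8, 9) = 6
H (MIN): min(6, 4, 7) = 4
B (MAX): max(0, 6, 4) = 6
J (MIN): min(4, 6) = 4
K (MIN): min(0, 3, 4, 1) = 0
C (MAX): max(4, 0) = 4
Root (MIN): min(1, 6, 4) = 1

1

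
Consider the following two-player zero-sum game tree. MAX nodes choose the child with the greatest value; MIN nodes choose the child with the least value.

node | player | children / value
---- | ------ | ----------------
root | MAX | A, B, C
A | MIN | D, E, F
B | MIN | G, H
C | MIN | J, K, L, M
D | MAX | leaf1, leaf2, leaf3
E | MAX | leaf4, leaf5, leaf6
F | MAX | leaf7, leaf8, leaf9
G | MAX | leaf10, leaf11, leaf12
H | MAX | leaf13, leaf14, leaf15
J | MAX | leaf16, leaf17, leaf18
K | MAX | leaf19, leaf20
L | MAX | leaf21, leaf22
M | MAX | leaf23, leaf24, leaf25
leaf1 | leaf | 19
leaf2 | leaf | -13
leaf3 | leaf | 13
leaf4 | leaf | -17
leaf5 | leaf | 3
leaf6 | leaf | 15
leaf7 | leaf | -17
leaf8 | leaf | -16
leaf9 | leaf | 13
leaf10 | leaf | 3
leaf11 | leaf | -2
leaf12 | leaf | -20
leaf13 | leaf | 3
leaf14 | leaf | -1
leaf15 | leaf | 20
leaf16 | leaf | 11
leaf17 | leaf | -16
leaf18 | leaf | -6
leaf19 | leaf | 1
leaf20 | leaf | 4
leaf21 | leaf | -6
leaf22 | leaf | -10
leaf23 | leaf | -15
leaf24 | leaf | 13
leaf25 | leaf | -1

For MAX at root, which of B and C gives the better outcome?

B

G (MAX): max(3, -2, -20) = 3
H (MAX): max(3, -1, 20) = 20
B (MIN): min(3, 20) = 3
J (MAX): max(11, -16, -6) = 11
K (MAX): max(1, 4) = 4
L (MAX): max(-6, -10) = -6
M (MAX): max(-15, 13, -1) = 13
C (MIN): min(11, 4, -6, 13) = -6
MAX prefers the higher value; B=3, C=-6. B is better since 3 > -6.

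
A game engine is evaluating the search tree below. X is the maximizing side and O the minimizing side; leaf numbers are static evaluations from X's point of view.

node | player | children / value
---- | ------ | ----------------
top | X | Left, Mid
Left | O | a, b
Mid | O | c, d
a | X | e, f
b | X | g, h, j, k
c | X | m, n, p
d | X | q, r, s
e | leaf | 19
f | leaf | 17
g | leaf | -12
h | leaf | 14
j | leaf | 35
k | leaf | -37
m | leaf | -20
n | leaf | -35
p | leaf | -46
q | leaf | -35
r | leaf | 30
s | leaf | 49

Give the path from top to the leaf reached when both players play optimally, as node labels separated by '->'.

top -> Left -> a -> e

a (X): max(19, 17) = 19
b (X): max(-12, 14, 35, -37) = 35
Left (O): min(19, 35) = 19
c (X): max(-20, -35, -46) = -20
d (X): max(-35, 30, 49) = 49
Mid (O): min(-20, 49) = -20
top (X): max(19, -20) = 19
At top, X picks Left (highest: 19).
At Left, O picks a (lowest: 19).
At a, X picks e (highest: 19).
Terminal value 19.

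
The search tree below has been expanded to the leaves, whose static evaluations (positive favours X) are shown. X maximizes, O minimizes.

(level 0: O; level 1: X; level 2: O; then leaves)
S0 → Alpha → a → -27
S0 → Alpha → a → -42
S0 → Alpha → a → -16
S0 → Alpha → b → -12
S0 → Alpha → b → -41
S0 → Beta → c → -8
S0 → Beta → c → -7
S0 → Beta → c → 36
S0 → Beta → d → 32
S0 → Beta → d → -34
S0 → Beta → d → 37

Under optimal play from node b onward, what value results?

b (O): min(-12, -41) = -41

-41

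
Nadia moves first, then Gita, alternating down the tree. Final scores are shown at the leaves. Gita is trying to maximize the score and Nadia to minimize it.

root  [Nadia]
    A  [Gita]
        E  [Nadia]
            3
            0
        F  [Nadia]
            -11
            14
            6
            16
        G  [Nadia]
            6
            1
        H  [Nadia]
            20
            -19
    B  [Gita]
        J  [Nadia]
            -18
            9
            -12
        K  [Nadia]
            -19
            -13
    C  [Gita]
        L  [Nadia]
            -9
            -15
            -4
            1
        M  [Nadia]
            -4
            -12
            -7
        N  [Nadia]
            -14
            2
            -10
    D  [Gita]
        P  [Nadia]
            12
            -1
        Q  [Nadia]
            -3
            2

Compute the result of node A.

1

E (Nadia): min(3, 0) = 0
F (Nadia): min(-11, 14, 6, 16) = -11
G (Nadia): min(6, 1) = 1
H (Nadia): min(20, -19) = -19
A (Gita): max(0, -11, 1, -19) = 1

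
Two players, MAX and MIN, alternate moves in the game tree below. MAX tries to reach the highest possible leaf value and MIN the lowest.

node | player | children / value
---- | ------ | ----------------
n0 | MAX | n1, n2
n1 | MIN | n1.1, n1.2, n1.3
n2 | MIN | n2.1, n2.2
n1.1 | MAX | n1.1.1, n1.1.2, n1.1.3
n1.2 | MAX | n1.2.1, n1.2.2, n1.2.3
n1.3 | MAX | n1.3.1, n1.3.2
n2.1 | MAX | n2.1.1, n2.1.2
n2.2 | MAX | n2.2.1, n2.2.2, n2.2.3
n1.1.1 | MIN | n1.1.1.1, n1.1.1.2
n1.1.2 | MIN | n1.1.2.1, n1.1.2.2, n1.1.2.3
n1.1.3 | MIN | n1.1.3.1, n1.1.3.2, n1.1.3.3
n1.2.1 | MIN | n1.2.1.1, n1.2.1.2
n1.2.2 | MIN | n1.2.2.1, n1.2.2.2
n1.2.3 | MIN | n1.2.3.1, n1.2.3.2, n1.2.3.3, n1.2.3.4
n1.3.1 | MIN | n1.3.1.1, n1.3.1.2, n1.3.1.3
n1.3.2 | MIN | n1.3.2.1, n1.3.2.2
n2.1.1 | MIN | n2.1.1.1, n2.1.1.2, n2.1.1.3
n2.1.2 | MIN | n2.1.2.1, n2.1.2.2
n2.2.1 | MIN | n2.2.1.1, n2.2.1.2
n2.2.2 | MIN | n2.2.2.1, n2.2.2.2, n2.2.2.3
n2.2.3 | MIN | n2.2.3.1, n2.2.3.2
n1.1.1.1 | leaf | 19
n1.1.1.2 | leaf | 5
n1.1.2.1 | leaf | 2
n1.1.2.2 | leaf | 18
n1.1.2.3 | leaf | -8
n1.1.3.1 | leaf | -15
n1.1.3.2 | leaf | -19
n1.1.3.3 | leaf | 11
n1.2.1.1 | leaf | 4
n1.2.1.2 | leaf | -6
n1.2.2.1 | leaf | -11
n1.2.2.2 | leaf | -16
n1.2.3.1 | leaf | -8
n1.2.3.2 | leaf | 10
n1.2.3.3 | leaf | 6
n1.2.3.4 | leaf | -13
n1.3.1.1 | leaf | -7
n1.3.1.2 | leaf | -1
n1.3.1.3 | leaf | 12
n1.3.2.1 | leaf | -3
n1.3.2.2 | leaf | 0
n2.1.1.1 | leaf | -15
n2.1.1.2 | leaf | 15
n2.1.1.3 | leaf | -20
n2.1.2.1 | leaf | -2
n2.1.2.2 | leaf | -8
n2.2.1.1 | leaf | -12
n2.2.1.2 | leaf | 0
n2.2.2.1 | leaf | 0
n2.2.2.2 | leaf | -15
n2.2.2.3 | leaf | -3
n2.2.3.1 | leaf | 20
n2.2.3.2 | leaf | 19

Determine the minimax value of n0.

-6

n1.1.1 (MIN): min(19, 5) = 5
n1.1.2 (MIN): min(2, 18, -8) = -8
n1.1.3 (MIN): min(-15, -19, 11) = -19
n1.1 (MAX): max(5, -8, -19) = 5
n1.2.1 (MIN): min(4, -6) = -6
n1.2.2 (MIN): min(-11, -16) = -16
n1.2.3 (MIN): min(-8, 10, 6, -13) = -13
n1.2 (MAX): max(-6, -16, -13) = -6
n1.3.1 (MIN): min(-7, -1, 12) = -7
n1.3.2 (MIN): min(-3, 0) = -3
n1.3 (MAX): max(-7, -3) = -3
n1 (MIN): min(5, -6, -3) = -6
n2.1.1 (MIN): min(-15, 15, -20) = -20
n2.1.2 (MIN): min(-2, -8) = -8
n2.1 (MAX): max(-20, -8) = -8
n2.2.1 (MIN): min(-12, 0) = -12
n2.2.2 (MIN): min(0, -15, -3) = -15
n2.2.3 (MIN): min(20, 19) = 19
n2.2 (MAX): max(-12, -15, 19) = 19
n2 (MIN): min(-8, 19) = -8
n0 (MAX): max(-6, -8) = -6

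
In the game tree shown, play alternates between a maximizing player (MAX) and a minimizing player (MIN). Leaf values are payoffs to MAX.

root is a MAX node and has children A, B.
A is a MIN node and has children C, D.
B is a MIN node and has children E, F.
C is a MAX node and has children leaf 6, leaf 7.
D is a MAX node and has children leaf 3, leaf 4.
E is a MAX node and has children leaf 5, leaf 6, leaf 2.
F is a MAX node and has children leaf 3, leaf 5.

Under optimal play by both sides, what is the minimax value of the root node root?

C (MAX): max(6, 7) = 7
D (MAX): max(3, 4) = 4
A (MIN): min(7, 4) = 4
E (MAX): max(5, 6, 2) = 6
F (MAX): max(3, 5) = 5
B (MIN): min(6, 5) = 5
root (MAX): max(4, 5) = 5

5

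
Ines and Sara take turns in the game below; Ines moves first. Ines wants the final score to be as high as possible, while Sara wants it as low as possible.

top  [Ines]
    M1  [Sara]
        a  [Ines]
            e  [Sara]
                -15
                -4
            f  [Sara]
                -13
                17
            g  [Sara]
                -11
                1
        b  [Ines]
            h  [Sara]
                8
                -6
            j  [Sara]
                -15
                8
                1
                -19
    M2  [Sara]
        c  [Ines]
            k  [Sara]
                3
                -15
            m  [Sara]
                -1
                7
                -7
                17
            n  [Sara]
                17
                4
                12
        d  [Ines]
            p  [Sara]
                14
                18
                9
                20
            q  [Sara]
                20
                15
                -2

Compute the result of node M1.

-11

e (Sara): min(-15, -4) = -15
f (Sara): min(-13, 17) = -13
g (Sara): min(-11, 1) = -11
a (Ines): max(-15, -13, -11) = -11
h (Sara): min(8, -6) = -6
j (Sara): min(-15, 8, 1, -19) = -19
b (Ines): max(-6, -19) = -6
M1 (Sara): min(-11, -6) = -11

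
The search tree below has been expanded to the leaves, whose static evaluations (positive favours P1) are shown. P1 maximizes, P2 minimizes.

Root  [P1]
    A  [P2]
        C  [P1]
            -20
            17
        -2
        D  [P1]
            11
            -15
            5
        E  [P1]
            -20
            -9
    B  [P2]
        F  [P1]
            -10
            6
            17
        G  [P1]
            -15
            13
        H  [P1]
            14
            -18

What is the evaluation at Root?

13

C (P1): max(-20, 17) = 17
D (P1): max(11, -15, 5) = 11
E (P1): max(-20, -9) = -9
A (P2): min(17, -2, 11, -9) = -9
F (P1): max(-10, 6, 17) = 17
G (P1): max(-15, 13) = 13
H (P1): max(14, -18) = 14
B (P2): min(17, 13, 14) = 13
Root (P1): max(-9, 13) = 13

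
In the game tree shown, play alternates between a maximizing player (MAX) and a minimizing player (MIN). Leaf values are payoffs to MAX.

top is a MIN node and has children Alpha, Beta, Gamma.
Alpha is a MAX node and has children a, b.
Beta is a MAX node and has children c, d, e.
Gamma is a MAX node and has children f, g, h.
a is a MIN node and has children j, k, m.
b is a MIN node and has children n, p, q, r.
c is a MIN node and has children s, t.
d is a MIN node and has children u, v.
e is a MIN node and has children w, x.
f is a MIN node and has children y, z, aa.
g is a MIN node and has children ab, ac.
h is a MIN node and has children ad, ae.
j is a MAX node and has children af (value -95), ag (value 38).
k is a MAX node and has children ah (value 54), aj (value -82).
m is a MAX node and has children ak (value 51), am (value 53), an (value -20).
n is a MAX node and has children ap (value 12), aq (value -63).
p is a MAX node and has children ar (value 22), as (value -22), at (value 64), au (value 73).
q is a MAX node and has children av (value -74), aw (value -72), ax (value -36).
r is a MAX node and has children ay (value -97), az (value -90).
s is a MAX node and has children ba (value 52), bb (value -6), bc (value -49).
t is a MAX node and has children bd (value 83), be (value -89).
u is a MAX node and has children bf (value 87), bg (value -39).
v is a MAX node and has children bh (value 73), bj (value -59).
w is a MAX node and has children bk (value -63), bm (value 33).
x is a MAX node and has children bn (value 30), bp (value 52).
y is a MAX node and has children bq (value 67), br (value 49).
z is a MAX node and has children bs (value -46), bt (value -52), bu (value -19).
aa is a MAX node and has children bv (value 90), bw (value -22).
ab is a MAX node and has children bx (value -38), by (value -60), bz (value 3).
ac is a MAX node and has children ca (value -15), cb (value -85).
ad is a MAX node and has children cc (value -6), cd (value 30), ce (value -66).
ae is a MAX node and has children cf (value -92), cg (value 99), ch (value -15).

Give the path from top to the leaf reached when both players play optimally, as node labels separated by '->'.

top -> Gamma -> h -> ad -> cd

j (MAX): max(-95, 38) = 38
k (MAX): max(54, -82) = 54
m (MAX): max(51, 53, -20) = 53
a (MIN): min(38, 54, 53) = 38
n (MAX): max(12, -63) = 12
p (MAX): max(22, -22, 64, 73) = 73
q (MAX): max(-74, -72, -36) = -36
r (MAX): max(-97, -90) = -90
b (MIN): min(12, 73, -36, -90) = -90
Alpha (MAX): max(38, -90) = 38
s (MAX): max(52, -6, -49) = 52
t (MAX): max(83, -89) = 83
c (MIN): min(52, 83) = 52
u (MAX): max(87, -39) = 87
v (MAX): max(73, -59) = 73
d (MIN): min(87, 73) = 73
w (MAX): max(-63, 33) = 33
x (MAX): max(30, 52) = 52
e (MIN): min(33, 52) = 33
Beta (MAX): max(52, 73, 33) = 73
y (MAX): max(67, 49) = 67
z (MAX): max(-46, -52, -19) = -19
aa (MAX): max(90, -22) = 90
f (MIN): min(67, -19, 90) = -19
ab (MAX): max(-38, -60, 3) = 3
ac (MAX): max(-15, -85) = -15
g (MIN): min(3, -15) = -15
ad (MAX): max(-6, 30, -66) = 30
ae (MAX): max(-92, 99, -15) = 99
h (MIN): min(30, 99) = 30
Gamma (MAX): max(-19, -15, 30) = 30
top (MIN): min(38, 73, 30) = 30
At top, MIN picks Gamma (lowest: 30).
At Gamma, MAX picks h (highest: 30).
At h, MIN picks ad (lowest: 30).
At ad, MAX picks cd (highest: 30).
Terminal value 30.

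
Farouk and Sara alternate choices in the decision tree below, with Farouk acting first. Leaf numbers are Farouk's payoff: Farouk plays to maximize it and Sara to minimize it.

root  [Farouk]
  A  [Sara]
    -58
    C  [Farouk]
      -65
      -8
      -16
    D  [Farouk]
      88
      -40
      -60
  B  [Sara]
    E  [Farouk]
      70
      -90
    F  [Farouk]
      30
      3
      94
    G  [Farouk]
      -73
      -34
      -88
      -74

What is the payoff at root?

-34

C (Farouk): max(-65, -8, -16) = -8
D (Farouk): max(88, -40, -60) = 88
A (Sara): min(-58, -8, 88) = -58
E (Farouk): max(70, -90) = 70
F (Farouk): max(30, 3, 94) = 94
G (Farouk): max(-73, -34, -88, -74) = -34
B (Sara): min(70, 94, -34) = -34
root (Farouk): max(-58, -34) = -34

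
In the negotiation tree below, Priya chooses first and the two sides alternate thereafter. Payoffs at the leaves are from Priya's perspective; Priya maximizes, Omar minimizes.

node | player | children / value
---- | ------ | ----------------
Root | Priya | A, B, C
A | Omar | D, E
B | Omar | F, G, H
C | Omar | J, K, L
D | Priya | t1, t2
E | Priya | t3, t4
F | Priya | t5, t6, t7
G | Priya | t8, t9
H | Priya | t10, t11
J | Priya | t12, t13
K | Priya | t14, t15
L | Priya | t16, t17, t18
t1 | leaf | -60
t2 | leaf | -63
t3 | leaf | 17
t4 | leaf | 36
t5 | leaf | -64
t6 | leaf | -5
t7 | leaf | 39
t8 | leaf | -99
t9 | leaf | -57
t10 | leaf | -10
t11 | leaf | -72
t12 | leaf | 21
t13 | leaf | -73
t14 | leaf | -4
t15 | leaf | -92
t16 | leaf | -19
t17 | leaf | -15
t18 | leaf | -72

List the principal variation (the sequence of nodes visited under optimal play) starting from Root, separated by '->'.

Root -> C -> L -> t17

D (Priya): max(-60, -63) = -60
E (Priya): max(17, 36) = 36
A (Omar): min(-60, 36) = -60
F (Priya): max(-64, -5, 39) = 39
G (Priya): max(-99, -57) = -57
H (Priya): max(-10, -72) = -10
B (Omar): min(39, -57, -10) = -57
J (Priya): max(21, -73) = 21
K (Priya): max(-4, -92) = -4
L (Priya): max(-19, -15, -72) = -15
C (Omar): min(21, -4, -15) = -15
Root (Priya): max(-60, -57, -15) = -15
At Root, Priya picks C (highest: -15).
At C, Omar picks L (lowest: -15).
At L, Priya picks t17 (highest: -15).
Terminal value -15.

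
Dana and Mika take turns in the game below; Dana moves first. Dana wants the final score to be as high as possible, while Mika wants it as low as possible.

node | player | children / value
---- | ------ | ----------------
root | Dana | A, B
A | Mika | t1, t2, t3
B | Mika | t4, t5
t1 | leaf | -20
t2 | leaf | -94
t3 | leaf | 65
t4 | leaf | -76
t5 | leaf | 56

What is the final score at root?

-76

A (Mika): min(-20, -94, 65) = -94
B (Mika): min(-76, 56) = -76
root (Dana): max(-94, -76) = -76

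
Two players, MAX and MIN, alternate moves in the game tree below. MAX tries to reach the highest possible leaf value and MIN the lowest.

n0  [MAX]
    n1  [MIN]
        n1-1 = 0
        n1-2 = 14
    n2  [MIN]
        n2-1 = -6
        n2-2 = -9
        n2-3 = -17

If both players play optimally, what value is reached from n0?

n1 (MIN): min(0, 14) = 0
n2 (MIN): min(-6, -9, -17) = -17
n0 (MAX): max(0, -17) = 0

0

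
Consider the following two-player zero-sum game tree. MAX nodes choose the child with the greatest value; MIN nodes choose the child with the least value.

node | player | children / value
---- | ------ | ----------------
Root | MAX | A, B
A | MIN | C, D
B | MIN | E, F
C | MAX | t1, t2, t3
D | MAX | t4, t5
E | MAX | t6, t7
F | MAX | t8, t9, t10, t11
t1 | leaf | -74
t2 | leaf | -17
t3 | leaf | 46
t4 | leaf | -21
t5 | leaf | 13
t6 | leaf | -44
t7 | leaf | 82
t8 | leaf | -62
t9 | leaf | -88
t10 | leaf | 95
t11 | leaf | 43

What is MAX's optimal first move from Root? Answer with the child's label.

B

C (MAX): max(-74, -17, 46) = 46
D (MAX): max(-21, 13) = 13
A (MIN): min(46, 13) = 13
E (MAX): max(-44, 82) = 82
F (MAX): max(-62, -88, 95, 43) = 95
B (MIN): min(82, 95) = 82
Root (MAX): max(13, 82) = 82
MAX at Root wants the highest of {A=13, B=82}, so chooses B.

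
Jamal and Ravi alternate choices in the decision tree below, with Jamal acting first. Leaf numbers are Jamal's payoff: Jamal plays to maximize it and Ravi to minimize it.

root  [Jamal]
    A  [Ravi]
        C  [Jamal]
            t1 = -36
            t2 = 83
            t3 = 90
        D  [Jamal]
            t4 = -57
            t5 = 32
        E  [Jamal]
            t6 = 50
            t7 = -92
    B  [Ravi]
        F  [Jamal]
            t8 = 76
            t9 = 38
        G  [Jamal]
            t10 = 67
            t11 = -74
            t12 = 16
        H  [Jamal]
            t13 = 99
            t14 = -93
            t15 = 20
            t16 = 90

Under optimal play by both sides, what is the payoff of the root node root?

67

C (Jamal): max(-36, 83, 90) = 90
D (Jamal): max(-57, 32) = 32
E (Jamal): max(50, -92) = 50
A (Ravi): min(90, 32, 50) = 32
F (Jamal): max(76, 38) = 76
G (Jamal): max(67, -74, 16) = 67
H (Jamal): max(99, -93, 20, 90) = 99
B (Ravi): min(76, 67, 99) = 67
root (Jamal): max(32, 67) = 67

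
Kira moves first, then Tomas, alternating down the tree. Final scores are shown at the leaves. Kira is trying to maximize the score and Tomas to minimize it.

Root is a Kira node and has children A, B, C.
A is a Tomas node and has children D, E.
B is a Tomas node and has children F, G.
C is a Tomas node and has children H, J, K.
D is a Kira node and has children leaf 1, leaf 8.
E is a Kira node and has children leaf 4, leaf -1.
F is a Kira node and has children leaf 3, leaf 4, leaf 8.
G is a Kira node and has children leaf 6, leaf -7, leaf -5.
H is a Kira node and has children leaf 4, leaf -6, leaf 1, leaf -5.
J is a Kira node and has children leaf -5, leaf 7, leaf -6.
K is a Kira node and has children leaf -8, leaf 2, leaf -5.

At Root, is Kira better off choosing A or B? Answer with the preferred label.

B

D (Kira): max(1, 8) = 8
E (Kira): max(4, -1) = 4
A (Tomas): min(8, 4) = 4
F (Kira): max(3, 4, 8) = 8
G (Kira): max(6, -7, -5) = 6
B (Tomas): min(8, 6) = 6
Kira prefers the higher value; A=4, B=6. B is better since 6 > 4.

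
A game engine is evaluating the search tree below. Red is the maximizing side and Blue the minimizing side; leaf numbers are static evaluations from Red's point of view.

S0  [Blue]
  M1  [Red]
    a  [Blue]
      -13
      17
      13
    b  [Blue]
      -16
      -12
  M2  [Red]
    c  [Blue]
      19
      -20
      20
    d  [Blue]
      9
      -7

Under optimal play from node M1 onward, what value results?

-13

a (Blue): min(-13, 17, 13) = -13
b (Blue): min(-16, -12) = -16
M1 (Red): max(-13, -16) = -13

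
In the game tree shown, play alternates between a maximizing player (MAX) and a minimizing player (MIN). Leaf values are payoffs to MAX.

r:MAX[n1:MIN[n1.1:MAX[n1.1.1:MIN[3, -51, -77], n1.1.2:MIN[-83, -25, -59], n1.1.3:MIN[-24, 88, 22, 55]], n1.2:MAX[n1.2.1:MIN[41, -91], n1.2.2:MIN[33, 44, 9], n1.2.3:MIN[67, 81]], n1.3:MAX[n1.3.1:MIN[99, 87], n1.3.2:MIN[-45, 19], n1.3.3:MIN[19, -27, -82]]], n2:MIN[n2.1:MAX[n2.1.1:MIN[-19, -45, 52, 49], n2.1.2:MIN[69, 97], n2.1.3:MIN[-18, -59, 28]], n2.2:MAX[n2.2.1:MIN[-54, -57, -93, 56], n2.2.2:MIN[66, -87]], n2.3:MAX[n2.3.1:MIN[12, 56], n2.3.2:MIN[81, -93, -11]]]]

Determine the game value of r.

n1.1.1 (MIN): min(3, -51, -77) = -77
n1.1.2 (MIN): min(-83, -25, -59) = -83
n1.1.3 (MIN): min(-24, 88, 22, 55) = -24
n1.1 (MAX): max(-77, -83, -24) = -24
n1.2.1 (MIN): min(41, -91) = -91
n1.2.2 (MIN): min(33, 44, 9) = 9
n1.2.3 (MIN): min(67, 81) = 67
n1.2 (MAX): max(-91, 9, 67) = 67
n1.3.1 (MIN): min(99, 87) = 87
n1.3.2 (MIN): min(-45, 19) = -45
n1.3.3 (MIN): min(19, -27, -82) = -82
n1.3 (MAX): max(87, -45, -82) = 87
n1 (MIN): min(-24, 67, 87) = -24
n2.1.1 (MIN): min(-19, -45, 52, 49) = -45
n2.1.2 (MIN): min(69, 97) = 69
n2.1.3 (MIN): min(-18, -59, 28) = -59
n2.1 (MAX): max(-45, 69, -59) = 69
n2.2.1 (MIN): min(-54, -57, -93, 56) = -93
n2.2.2 (MIN): min(66, -87) = -87
n2.2 (MAX): max(-93, -87) = -87
n2.3.1 (MIN): min(12, 56) = 12
n2.3.2 (MIN): min(81, -93, -11) = -93
n2.3 (MAX): max(12, -93) = 12
n2 (MIN): min(69, -87, 12) = -87
r (MAX): max(-24, -87) = -24

-24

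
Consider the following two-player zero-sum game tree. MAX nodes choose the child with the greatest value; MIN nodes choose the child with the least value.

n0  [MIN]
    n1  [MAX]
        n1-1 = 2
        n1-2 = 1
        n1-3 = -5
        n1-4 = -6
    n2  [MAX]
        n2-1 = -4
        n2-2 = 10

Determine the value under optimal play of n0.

2

n1 (MAX): max(2, 1, -5, -6) = 2
n2 (MAX): max(-4, 10) = 10
n0 (MIN): min(2, 10) = 2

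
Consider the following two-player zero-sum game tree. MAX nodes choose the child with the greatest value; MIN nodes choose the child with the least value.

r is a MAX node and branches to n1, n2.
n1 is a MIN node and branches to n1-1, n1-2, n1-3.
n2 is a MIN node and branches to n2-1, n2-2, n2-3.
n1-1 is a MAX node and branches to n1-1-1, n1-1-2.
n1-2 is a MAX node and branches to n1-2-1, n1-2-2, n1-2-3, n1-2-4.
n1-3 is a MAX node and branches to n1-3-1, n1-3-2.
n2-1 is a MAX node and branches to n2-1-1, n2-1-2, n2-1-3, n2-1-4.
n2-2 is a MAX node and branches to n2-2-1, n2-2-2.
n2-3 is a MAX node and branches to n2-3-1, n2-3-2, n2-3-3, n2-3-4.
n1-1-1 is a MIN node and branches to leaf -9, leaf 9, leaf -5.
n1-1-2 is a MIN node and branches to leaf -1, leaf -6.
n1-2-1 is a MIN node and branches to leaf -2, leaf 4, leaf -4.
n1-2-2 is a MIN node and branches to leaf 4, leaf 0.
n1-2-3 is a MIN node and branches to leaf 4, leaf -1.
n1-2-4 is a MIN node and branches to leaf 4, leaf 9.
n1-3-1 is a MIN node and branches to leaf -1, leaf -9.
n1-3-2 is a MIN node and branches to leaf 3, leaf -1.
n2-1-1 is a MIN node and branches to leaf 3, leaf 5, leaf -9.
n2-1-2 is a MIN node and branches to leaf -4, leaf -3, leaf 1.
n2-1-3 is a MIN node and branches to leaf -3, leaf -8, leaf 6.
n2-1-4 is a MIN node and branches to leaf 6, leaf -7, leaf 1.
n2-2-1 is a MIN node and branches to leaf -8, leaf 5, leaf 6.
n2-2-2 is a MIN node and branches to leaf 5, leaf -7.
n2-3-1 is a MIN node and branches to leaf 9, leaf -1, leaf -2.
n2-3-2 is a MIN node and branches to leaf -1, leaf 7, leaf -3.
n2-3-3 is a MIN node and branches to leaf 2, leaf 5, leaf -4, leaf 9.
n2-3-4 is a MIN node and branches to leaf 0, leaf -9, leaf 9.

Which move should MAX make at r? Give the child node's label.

n1-1-1 (MIN): min(-9, 9, -5) = -9
n1-1-2 (MIN): min(-1, -6) = -6
n1-1 (MAX): max(-9, -6) = -6
n1-2-1 (MIN): min(-2, 4, -4) = -4
n1-2-2 (MIN): min(4, 0) = 0
n1-2-3 (MIN): min(4, -1) = -1
n1-2-4 (MIN): min(4, 9) = 4
n1-2 (MAX): max(-4, 0, -1, 4) = 4
n1-3-1 (MIN): min(-1, -9) = -9
n1-3-2 (MIN): min(3, -1) = -1
n1-3 (MAX): max(-9, -1) = -1
n1 (MIN): min(-6, 4, -1) = -6
n2-1-1 (MIN): min(3, 5, -9) = -9
n2-1-2 (MIN): min(-4, -3, 1) = -4
n2-1-3 (MIN): min(-3, -8, 6) = -8
n2-1-4 (MIN): min(6, -7, 1) = -7
n2-1 (MAX): max(-9, -4, -8, -7) = -4
n2-2-1 (MIN): min(-8, 5, 6) = -8
n2-2-2 (MIN): min(5, -7) = -7
n2-2 (MAX): max(-8, -7) = -7
n2-3-1 (MIN): min(9, -1, -2) = -2
n2-3-2 (MIN): min(-1, 7, -3) = -3
n2-3-3 (MIN): min(2, 5, -4, 9) = -4
n2-3-4 (MIN): min(0, -9, 9) = -9
n2-3 (MAX): max(-2, -3, -4, -9) = -2
n2 (MIN): min(-4, -7, -2) = -7
r (MAX): max(-6, -7) = -6
MAX at r wants the highest of {n1=-6, n2=-7}, so chooses n1.

n1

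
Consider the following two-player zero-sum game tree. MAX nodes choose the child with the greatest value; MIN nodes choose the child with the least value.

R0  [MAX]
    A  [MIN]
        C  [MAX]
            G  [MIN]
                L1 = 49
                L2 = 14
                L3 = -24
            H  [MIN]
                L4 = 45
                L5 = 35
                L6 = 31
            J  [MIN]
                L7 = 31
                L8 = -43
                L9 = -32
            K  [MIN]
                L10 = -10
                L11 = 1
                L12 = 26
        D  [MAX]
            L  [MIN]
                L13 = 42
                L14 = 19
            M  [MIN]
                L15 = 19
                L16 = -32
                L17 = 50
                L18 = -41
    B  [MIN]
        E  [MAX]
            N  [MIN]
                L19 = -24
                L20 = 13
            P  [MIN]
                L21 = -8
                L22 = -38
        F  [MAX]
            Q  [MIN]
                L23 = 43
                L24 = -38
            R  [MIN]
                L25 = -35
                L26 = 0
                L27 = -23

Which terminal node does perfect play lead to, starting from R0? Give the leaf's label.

L14

G (MIN): min(49, 14, -24) = -24
H (MIN): min(45, 35, 31) = 31
J (MIN): min(31, -43, -32) = -43
K (MIN): min(-10, 1, 26) = -10
C (MAX): max(-24, 31, -43, -10) = 31
L (MIN): min(42, 19) = 19
M (MIN): min(19, -32, 50, -41) = -41
D (MAX): max(19, -41) = 19
A (MIN): min(31, 19) = 19
N (MIN): min(-24, 13) = -24
P (MIN): min(-8, -38) = -38
E (MAX): max(-24, -38) = -24
Q (MIN): min(43, -38) = -38
R (MIN): min(-35, 0, -23) = -35
F (MAX): max(-38, -35) = -35
B (MIN): min(-24, -35) = -35
R0 (MAX): max(19, -35) = 19
At R0, MAX picks A (highest: 19).
At A, MIN picks D (lowest: 19).
At D, MAX picks L (highest: 19).
At L, MIN picks L14 (lowest: 19).
Terminal value 19.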